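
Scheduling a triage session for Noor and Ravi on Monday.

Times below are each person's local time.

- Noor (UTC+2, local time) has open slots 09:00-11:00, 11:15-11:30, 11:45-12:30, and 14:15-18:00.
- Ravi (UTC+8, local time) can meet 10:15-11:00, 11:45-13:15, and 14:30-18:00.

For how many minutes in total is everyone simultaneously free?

150 minutes

Noor → UTC: 07:00–09:00, 09:15–09:30, 09:45–10:30, 12:15–16:00.
Ravi → UTC: 02:15–03:00, 03:45–05:15, 06:30–10:00.
Noor ∩ Ravi: 07:00–09:00, 09:15–09:30, 09:45–10:00.
Total common minutes: 120 + 15 + 15 = 150.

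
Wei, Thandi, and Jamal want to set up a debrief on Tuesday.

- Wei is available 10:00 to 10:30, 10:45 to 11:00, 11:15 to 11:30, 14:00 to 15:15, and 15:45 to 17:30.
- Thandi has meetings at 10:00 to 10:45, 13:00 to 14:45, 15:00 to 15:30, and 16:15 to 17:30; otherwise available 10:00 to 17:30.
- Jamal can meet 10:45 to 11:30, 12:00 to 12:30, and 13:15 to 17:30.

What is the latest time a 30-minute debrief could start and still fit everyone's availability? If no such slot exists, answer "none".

15:45

Thandi free within 10:00–17:30: 10:45–13:00, 14:45–15:00, 15:30–16:15.
Wei ∩ Thandi: 10:45–11:00, 11:15–11:30, 14:45–15:00, 15:45–16:15.
Wei ∩ Thandi ∩ Jamal: 10:45–11:00, 11:15–11:30, 14:45–15:00, 15:45–16:15.
Windows ≥ 30 min: 15:45–16:15.
Latest start in the last window 15:45–16:15 is 16:15 − 30 min = 15:45.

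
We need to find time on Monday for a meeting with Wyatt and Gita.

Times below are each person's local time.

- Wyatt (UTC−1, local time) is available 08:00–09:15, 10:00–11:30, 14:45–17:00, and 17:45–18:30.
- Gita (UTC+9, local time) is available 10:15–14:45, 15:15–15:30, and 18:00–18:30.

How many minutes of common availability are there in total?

30 minutes

Wyatt → UTC: 09:00–10:15, 11:00–12:30, 15:45–18:00, 18:45–19:30.
Gita → UTC: 01:15–05:45, 06:15–06:30, 09:00–09:30.
Wyatt ∩ Gita: 09:00–09:30.
Total common minutes: 30.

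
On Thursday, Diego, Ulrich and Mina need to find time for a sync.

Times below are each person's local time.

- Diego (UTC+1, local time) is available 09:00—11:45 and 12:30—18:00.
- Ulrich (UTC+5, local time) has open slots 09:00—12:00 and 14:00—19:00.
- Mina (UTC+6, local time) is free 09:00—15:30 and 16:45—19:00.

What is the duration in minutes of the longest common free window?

90 minutes

Diego → UTC: 08:00–10:45, 11:30–17:00.
Ulrich → UTC: 04:00–07:00, 09:00–14:00.
Mina → UTC: 03:00–09:30, 10:45–13:00.
Diego ∩ Ulrich: 09:00–10:45, 11:30–14:00.
Diego ∩ Ulrich ∩ Mina: 09:00–09:30, 11:30–13:00.
Common window lengths: 30, 90 min; longest is 90.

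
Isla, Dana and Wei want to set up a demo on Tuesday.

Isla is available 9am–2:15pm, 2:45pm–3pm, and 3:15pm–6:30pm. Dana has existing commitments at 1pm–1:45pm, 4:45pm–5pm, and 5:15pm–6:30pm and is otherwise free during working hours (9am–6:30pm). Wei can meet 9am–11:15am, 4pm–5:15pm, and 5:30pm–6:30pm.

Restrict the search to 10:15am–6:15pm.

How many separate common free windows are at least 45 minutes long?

Dana free within 09:00–18:30: 09:00–13:00, 13:45–16:45, 17:00–17:15.
Isla ∩ Dana: 09:00–13:00, 13:45–14:15, 14:45–15:00, 15:15–16:45, 17:00–17:15.
Isla ∩ Dana ∩ Wei: 09:00–11:15, 16:00–16:45, 17:00–17:15.
Restricted to 10:15–18:15: 10:15–11:15, 16:00–16:45, 17:00–17:15.
Windows ≥ 45 min: 10:15–11:15, 16:00–16:45.
That's 2 windows.

2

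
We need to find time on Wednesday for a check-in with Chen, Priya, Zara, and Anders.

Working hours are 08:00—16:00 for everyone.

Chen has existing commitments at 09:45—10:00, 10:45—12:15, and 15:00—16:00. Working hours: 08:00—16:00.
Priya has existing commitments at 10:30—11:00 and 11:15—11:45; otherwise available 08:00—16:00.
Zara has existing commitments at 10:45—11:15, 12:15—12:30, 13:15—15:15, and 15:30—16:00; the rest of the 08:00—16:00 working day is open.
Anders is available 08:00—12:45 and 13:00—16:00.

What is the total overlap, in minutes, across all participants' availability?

165 minutes

Chen free within 08:00–16:00: 08:00–09:45, 10:00–10:45, 12:15–15:00.
Priya free within 08:00–16:00: 08:00–10:30, 11:00–11:15, 11:45–16:00.
Zara free within 08:00–16:00: 08:00–10:45, 11:15–12:15, 12:30–13:15, 15:15–15:30.
Chen ∩ Priya: 08:00–09:45, 10:00–10:30, 12:15–15:00.
Chen ∩ Priya ∩ Zara: 08:00–09:45, 10:00–10:30, 12:30–13:15.
Chen ∩ Priya ∩ Zara ∩ Anders: 08:00–09:45, 10:00–10:30, 12:30–12:45, 13:00–13:15.
Total common minutes: 105 + 30 + 15 + 15 = 165.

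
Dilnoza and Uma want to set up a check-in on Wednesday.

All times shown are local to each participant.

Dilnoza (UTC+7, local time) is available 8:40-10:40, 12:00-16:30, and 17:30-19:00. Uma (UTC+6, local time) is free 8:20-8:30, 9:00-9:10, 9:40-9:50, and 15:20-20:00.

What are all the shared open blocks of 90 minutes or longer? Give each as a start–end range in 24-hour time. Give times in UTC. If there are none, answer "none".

Dilnoza → UTC: 01:40–03:40, 05:00–09:30, 10:30–12:00.
Uma → UTC: 02:20–02:30, 03:00–03:10, 03:40–03:50, 09:20–14:00.
Dilnoza ∩ Uma: 02:20–02:30, 03:00–03:10, 09:20–09:30, 10:30–12:00.
Windows ≥ 90 min: 10:30–12:00.

10:30–12:00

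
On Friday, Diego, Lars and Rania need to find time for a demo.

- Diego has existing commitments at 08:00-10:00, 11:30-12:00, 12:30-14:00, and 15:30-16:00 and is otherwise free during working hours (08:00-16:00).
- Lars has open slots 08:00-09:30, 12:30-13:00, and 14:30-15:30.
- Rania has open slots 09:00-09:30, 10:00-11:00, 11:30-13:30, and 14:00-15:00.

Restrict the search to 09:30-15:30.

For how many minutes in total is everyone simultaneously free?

Diego free within 08:00–16:00: 10:00–11:30, 12:00–12:30, 14:00–15:30.
Diego ∩ Lars: 14:30–15:30.
Diego ∩ Lars ∩ Rania: 14:30–15:00.
Restricted to 09:30–15:30: 14:30–15:00.
Total common minutes: 30.

30 minutes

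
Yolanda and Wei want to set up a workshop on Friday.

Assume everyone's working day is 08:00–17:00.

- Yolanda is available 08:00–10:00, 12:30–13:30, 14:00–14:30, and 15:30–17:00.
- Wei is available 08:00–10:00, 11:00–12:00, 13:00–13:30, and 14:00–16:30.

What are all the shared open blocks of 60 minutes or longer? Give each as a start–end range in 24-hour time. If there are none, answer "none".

Yolanda ∩ Wei: 08:00–10:00, 13:00–13:30, 14:00–14:30, 15:30–16:30.
Windows ≥ 60 min: 08:00–10:00, 15:30–16:30.

08:00–10:00, 15:30–16:30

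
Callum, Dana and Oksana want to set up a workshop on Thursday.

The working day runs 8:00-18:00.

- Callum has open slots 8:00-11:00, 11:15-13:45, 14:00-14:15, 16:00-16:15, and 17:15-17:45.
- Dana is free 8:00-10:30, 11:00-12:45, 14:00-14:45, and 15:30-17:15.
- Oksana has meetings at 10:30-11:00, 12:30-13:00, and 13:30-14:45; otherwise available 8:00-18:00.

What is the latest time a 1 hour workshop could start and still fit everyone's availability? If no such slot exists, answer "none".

11:30

Oksana free within 08:00–18:00: 08:00–10:30, 11:00–12:30, 13:00–13:30, 14:45–18:00.
Callum ∩ Dana: 08:00–10:30, 11:15–12:45, 14:00–14:15, 16:00–16:15.
Callum ∩ Dana ∩ Oksana: 08:00–10:30, 11:15–12:30, 16:00–16:15.
Windows ≥ 60 min: 08:00–10:30, 11:15–12:30.
Latest start in the last window 11:15–12:30 is 12:30 − 60 min = 11:30.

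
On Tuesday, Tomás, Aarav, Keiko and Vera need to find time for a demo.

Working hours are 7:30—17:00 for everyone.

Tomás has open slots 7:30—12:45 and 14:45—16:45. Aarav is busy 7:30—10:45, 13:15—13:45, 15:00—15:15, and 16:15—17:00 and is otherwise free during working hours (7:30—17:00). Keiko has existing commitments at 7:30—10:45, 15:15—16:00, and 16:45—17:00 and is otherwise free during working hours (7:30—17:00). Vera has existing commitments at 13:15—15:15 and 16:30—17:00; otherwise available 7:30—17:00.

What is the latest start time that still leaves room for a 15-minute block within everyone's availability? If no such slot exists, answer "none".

Aarav free within 07:30–17:00: 10:45–13:15, 13:45–15:00, 15:15–16:15.
Keiko free within 07:30–17:00: 10:45–15:15, 16:00–16:45.
Vera free within 07:30–17:00: 07:30–13:15, 15:15–16:30.
Tomás ∩ Aarav: 10:45–12:45, 14:45–15:00, 15:15–16:15.
Tomás ∩ Aarav ∩ Keiko: 10:45–12:45, 14:45–15:00, 16:00–16:15.
Tomás ∩ Aarav ∩ Keiko ∩ Vera: 10:45–12:45, 16:00–16:15.
Windows ≥ 15 min: 10:45–12:45, 16:00–16:15.
Latest start in the last window 16:00–16:15 is 16:15 − 15 min = 16:00.

16:00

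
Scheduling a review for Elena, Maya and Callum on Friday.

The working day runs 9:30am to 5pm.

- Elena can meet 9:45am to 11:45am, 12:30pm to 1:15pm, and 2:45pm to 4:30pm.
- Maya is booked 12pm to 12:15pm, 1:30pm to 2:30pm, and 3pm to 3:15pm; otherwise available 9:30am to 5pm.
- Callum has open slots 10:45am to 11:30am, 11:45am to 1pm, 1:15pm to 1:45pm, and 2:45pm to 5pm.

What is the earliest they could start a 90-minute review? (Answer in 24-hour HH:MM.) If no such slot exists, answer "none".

none

Maya free within 09:30–17:00: 09:30–12:00, 12:15–13:30, 14:30–15:00, 15:15–17:00.
Elena ∩ Maya: 09:45–11:45, 12:30–13:15, 14:45–15:00, 15:15–16:30.
Elena ∩ Maya ∩ Callum: 10:45–11:30, 12:30–13:00, 14:45–15:00, 15:15–16:30.
Windows ≥ 90 min: (none).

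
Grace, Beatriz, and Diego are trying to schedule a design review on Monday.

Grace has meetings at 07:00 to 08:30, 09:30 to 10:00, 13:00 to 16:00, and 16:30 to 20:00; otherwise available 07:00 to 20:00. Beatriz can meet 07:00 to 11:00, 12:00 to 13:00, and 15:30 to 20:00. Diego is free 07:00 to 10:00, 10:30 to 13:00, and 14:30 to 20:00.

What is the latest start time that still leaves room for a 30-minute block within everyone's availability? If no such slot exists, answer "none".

16:00

Grace free within 07:00–20:00: 08:30–09:30, 10:00–13:00, 16:00–16:30.
Grace ∩ Beatriz: 08:30–09:30, 10:00–11:00, 12:00–13:00, 16:00–16:30.
Grace ∩ Beatriz ∩ Diego: 08:30–09:30, 10:30–11:00, 12:00–13:00, 16:00–16:30.
Windows ≥ 30 min: 08:30–09:30, 10:30–11:00, 12:00–13:00, 16:00–16:30.
Latest start in the last window 16:00–16:30 is 16:30 − 30 min = 16:00.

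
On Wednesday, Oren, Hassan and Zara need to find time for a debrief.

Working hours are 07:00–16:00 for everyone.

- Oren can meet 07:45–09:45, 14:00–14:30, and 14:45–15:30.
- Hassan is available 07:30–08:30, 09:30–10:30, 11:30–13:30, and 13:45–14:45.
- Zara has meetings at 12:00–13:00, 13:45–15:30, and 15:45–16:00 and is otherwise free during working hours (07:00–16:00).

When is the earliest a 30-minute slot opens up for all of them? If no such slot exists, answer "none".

07:45

Zara free within 07:00–16:00: 07:00–12:00, 13:00–13:45, 15:30–15:45.
Oren ∩ Hassan: 07:45–08:30, 09:30–09:45, 14:00–14:30.
Oren ∩ Hassan ∩ Zara: 07:45–08:30, 09:30–09:45.
Windows ≥ 30 min: 07:45–08:30.
Earliest such window starts at 07:45.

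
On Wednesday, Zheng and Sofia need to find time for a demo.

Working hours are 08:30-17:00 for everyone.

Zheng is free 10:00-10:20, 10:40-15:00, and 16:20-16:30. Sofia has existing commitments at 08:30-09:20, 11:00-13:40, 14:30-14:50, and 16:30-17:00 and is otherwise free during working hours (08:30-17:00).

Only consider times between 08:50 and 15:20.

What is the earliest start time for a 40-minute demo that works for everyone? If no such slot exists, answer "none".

13:40

Sofia free within 08:30–17:00: 09:20–11:00, 13:40–14:30, 14:50–16:30.
Zheng ∩ Sofia: 10:00–10:20, 10:40–11:00, 13:40–14:30, 14:50–15:00, 16:20–16:30.
Restricted to 08:50–15:20: 10:00–10:20, 10:40–11:00, 13:40–14:30, 14:50–15:00.
Windows ≥ 40 min: 13:40–14:30.
Earliest such window starts at 13:40.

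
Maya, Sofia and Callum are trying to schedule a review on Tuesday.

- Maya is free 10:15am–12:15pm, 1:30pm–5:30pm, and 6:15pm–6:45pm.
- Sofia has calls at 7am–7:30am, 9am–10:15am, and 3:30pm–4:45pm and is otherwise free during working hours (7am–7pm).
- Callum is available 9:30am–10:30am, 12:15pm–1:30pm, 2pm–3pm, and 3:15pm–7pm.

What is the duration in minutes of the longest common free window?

Sofia free within 07:00–19:00: 07:30–09:00, 10:15–15:30, 16:45–19:00.
Maya ∩ Sofia: 10:15–12:15, 13:30–15:30, 16:45–17:30, 18:15–18:45.
Maya ∩ Sofia ∩ Callum: 10:15–10:30, 14:00–15:00, 15:15–15:30, 16:45–17:30, 18:15–18:45.
Common window lengths: 15, 60, 15, 45, 30 min; longest is 60.

60 minutes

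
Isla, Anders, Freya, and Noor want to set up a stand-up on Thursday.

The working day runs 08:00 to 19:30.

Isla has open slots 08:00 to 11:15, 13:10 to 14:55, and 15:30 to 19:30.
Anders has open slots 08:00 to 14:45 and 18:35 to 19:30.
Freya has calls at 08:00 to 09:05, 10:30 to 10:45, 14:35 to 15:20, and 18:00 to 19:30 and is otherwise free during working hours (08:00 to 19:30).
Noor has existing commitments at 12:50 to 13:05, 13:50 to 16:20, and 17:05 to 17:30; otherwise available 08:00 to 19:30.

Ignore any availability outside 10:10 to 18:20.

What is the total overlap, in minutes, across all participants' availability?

Freya free within 08:00–19:30: 09:05–10:30, 10:45–14:35, 15:20–18:00.
Noor free within 08:00–19:30: 08:00–12:50, 13:05–13:50, 16:20–17:05, 17:30–19:30.
Isla ∩ Anders: 08:00–11:15, 13:10–14:45, 18:35–19:30.
Isla ∩ Anders ∩ Freya: 09:05–10:30, 10:45–11:15, 13:10–14:35.
Isla ∩ Anders ∩ Freya ∩ Noor: 09:05–10:30, 10:45–11:15, 13:10–13:50.
Restricted to 10:10–18:20: 10:10–10:30, 10:45–11:15, 13:10–13:50.
Total common minutes: 20 + 30 + 40 = 90.

90 minutes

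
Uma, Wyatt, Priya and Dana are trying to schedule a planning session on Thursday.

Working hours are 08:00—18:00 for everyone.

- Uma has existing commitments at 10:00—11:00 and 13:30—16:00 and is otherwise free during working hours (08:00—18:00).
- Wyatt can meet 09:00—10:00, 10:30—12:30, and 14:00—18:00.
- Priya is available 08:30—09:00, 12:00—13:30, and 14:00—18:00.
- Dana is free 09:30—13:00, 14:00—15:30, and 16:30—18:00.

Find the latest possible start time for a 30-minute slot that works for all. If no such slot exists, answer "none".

Uma free within 08:00–18:00: 08:00–10:00, 11:00–13:30, 16:00–18:00.
Uma ∩ Wyatt: 09:00–10:00, 11:00–12:30, 16:00–18:00.
Uma ∩ Wyatt ∩ Priya: 12:00–12:30, 16:00–18:00.
Uma ∩ Wyatt ∩ Priya ∩ Dana: 12:00–12:30, 16:30–18:00.
Windows ≥ 30 min: 12:00–12:30, 16:30–18:00.
Latest start in the last window 16:30–18:00 is 18:00 − 30 min = 17:30.

17:30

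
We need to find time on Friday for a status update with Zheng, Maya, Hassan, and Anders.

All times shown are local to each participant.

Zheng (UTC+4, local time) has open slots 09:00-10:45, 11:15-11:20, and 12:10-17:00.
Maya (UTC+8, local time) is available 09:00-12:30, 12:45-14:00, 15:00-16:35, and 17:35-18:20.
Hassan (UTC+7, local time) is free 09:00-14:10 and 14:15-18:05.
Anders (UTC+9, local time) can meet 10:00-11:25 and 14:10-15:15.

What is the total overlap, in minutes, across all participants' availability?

50 minutes

Zheng → UTC: 05:00–06:45, 07:15–07:20, 08:10–13:00.
Maya → UTC: 01:00–04:30, 04:45–06:00, 07:00–08:35, 09:35–10:20.
Hassan → UTC: 02:00–07:10, 07:15–11:05.
Anders → UTC: 01:00–02:25, 05:10–06:15.
Zheng ∩ Maya: 05:00–06:00, 07:15–07:20, 08:10–08:35, 09:35–10:20.
Zheng ∩ Maya ∩ Hassan: 05:00–06:00, 07:15–07:20, 08:10–08:35, 09:35–10:20.
Zheng ∩ Maya ∩ Hassan ∩ Anders: 05:10–06:00.
Total common minutes: 50.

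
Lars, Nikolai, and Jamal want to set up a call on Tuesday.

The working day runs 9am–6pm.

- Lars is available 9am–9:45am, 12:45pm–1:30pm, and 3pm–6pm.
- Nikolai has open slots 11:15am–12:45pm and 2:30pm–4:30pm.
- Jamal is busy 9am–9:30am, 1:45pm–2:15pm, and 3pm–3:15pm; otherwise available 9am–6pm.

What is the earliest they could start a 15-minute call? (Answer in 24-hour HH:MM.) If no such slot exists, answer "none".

Jamal free within 09:00–18:00: 09:30–13:45, 14:15–15:00, 15:15–18:00.
Lars ∩ Nikolai: 15:00–16:30.
Lars ∩ Nikolai ∩ Jamal: 15:15–16:30.
Windows ≥ 15 min: 15:15–16:30.
Earliest such window starts at 15:15.

15:15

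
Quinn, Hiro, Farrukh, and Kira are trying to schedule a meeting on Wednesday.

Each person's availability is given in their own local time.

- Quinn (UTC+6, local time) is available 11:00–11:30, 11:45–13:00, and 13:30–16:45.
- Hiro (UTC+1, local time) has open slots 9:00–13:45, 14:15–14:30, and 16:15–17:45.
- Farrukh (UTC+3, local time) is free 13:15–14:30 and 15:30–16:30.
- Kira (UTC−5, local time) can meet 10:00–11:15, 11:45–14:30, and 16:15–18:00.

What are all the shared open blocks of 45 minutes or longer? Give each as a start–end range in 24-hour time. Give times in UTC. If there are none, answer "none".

none

Quinn → UTC: 05:00–05:30, 05:45–07:00, 07:30–10:45.
Hiro → UTC: 08:00–12:45, 13:15–13:30, 15:15–16:45.
Farrukh → UTC: 10:15–11:30, 12:30–13:30.
Kira → UTC: 15:00–16:15, 16:45–19:30, 21:15–23:00.
Quinn ∩ Hiro: 08:00–10:45.
Quinn ∩ Hiro ∩ Farrukh: 10:15–10:45.
Quinn ∩ Hiro ∩ Farrukh ∩ Kira: (none).
Windows ≥ 45 min: (none).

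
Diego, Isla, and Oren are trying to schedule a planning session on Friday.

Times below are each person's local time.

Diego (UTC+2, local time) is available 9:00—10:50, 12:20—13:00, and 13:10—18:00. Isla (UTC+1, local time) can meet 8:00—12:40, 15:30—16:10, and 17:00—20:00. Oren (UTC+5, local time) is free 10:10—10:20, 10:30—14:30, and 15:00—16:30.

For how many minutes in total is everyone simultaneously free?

Diego → UTC: 07:00–08:50, 10:20–11:00, 11:10–16:00.
Isla → UTC: 07:00–11:40, 14:30–15:10, 16:00–19:00.
Oren → UTC: 05:10–05:20, 05:30–09:30, 10:00–11:30.
Diego ∩ Isla: 07:00–08:50, 10:20–11:00, 11:10–11:40, 14:30–15:10.
Diego ∩ Isla ∩ Oren: 07:00–08:50, 10:20–11:00, 11:10–11:30.
Total common minutes: 110 + 40 + 20 = 170.

170 minutes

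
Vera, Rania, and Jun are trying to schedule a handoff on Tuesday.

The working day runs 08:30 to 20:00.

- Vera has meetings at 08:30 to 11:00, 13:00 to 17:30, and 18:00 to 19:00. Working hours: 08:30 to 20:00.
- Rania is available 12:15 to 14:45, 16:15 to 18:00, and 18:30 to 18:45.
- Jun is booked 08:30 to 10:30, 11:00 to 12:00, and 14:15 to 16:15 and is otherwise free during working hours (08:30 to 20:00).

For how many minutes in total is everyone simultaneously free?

Vera free within 08:30–20:00: 11:00–13:00, 17:30–18:00, 19:00–20:00.
Jun free within 08:30–20:00: 10:30–11:00, 12:00–14:15, 16:15–20:00.
Vera ∩ Rania: 12:15–13:00, 17:30–18:00.
Vera ∩ Rania ∩ Jun: 12:15–13:00, 17:30–18:00.
Total common minutes: 45 + 30 = 75.

75 minutes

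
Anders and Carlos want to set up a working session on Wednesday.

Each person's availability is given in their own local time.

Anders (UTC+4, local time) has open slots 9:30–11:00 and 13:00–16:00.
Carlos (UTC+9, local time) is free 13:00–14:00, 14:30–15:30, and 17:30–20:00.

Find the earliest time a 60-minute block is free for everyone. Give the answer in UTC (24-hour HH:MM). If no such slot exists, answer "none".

05:30

Anders → UTC: 05:30–07:00, 09:00–12:00.
Carlos → UTC: 04:00–05:00, 05:30–06:30, 08:30–11:00.
Anders ∩ Carlos: 05:30–06:30, 09:00–11:00.
Windows ≥ 60 min: 05:30–06:30, 09:00–11:00.
Earliest such window starts at 05:30.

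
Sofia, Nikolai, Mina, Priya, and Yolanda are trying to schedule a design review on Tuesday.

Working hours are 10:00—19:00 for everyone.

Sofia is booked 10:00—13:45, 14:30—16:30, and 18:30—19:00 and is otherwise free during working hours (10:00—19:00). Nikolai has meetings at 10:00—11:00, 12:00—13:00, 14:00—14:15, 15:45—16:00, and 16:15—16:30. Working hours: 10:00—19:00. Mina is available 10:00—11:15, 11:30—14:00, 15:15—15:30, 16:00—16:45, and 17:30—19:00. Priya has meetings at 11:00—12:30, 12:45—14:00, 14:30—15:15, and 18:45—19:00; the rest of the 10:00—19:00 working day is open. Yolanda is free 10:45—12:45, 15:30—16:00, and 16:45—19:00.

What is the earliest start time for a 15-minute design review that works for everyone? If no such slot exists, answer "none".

17:30

Sofia free within 10:00–19:00: 13:45–14:30, 16:30–18:30.
Nikolai free within 10:00–19:00: 11:00–12:00, 13:00–14:00, 14:15–15:45, 16:00–16:15, 16:30–19:00.
Priya free within 10:00–19:00: 10:00–11:00, 12:30–12:45, 14:00–14:30, 15:15–18:45.
Sofia ∩ Nikolai: 13:45–14:00, 14:15–14:30, 16:30–18:30.
Sofia ∩ Nikolai ∩ Mina: 13:45–14:00, 16:30–16:45, 17:30–18:30.
Sofia ∩ Nikolai ∩ Mina ∩ Priya: 16:30–16:45, 17:30–18:30.
Sofia ∩ Nikolai ∩ Mina ∩ Priya ∩ Yolanda: 17:30–18:30.
Windows ≥ 15 min: 17:30–18:30.
Earliest such window starts at 17:30.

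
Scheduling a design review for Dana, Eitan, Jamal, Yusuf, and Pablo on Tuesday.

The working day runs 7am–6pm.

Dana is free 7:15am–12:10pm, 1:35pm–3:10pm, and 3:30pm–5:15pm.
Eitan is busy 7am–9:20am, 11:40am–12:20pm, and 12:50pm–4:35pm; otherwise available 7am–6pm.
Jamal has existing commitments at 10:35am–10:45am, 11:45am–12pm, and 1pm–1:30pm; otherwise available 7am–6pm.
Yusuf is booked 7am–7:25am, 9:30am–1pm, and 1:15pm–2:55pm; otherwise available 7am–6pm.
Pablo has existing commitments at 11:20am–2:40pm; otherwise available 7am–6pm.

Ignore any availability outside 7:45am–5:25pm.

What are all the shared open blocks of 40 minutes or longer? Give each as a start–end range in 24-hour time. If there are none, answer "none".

Eitan free within 07:00–18:00: 09:20–11:40, 12:20–12:50, 16:35–18:00.
Jamal free within 07:00–18:00: 07:00–10:35, 10:45–11:45, 12:00–13:00, 13:30–18:00.
Yusuf free within 07:00–18:00: 07:25–09:30, 13:00–13:15, 14:55–18:00.
Pablo free within 07:00–18:00: 07:00–11:20, 14:40–18:00.
Dana ∩ Eitan: 09:20–11:40, 16:35–17:15.
Dana ∩ Eitan ∩ Jamal: 09:20–10:35, 10:45–11:40, 16:35–17:15.
Dana ∩ Eitan ∩ Jamal ∩ Yusuf: 09:20–09:30, 16:35–17:15.
Dana ∩ Eitan ∩ Jamal ∩ Yusuf ∩ Pablo: 09:20–09:30, 16:35–17:15.
Restricted to 07:45–17:25: 09:20–09:30, 16:35–17:15.
Windows ≥ 40 min: 16:35–17:15.

16:35–17:15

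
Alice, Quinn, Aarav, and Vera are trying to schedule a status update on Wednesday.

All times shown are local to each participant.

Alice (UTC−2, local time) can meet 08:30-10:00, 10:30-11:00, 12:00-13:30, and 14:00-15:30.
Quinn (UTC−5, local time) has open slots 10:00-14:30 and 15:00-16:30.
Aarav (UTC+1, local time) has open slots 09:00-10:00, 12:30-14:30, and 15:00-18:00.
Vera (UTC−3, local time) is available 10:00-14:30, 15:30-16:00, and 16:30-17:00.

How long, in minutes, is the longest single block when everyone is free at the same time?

Alice → UTC: 10:30–12:00, 12:30–13:00, 14:00–15:30, 16:00–17:30.
Quinn → UTC: 15:00–19:30, 20:00–21:30.
Aarav → UTC: 08:00–09:00, 11:30–13:30, 14:00–17:00.
Vera → UTC: 13:00–17:30, 18:30–19:00, 19:30–20:00.
Alice ∩ Quinn: 15:00–15:30, 16:00–17:30.
Alice ∩ Quinn ∩ Aarav: 15:00–15:30, 16:00–17:00.
Alice ∩ Quinn ∩ Aarav ∩ Vera: 15:00–15:30, 16:00–17:00.
Common window lengths: 30, 60 min; longest is 60.

60 minutes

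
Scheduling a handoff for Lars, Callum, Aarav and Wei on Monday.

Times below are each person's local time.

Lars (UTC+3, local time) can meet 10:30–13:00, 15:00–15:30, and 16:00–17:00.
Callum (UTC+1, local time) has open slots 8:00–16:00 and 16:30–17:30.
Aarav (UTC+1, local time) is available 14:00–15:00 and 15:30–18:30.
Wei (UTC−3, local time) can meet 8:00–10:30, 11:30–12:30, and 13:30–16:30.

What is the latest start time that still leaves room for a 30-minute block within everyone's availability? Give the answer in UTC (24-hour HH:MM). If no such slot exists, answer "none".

Lars → UTC: 07:30–10:00, 12:00–12:30, 13:00–14:00.
Callum → UTC: 07:00–15:00, 15:30–16:30.
Aarav → UTC: 13:00–14:00, 14:30–17:30.
Wei → UTC: 11:00–13:30, 14:30–15:30, 16:30–19:30.
Lars ∩ Callum: 07:30–10:00, 12:00–12:30, 13:00–14:00.
Lars ∩ Callum ∩ Aarav: 13:00–14:00.
Lars ∩ Callum ∩ Aarav ∩ Wei: 13:00–13:30.
Windows ≥ 30 min: 13:00–13:30.
Latest start in the last window 13:00–13:30 is 13:30 − 30 min = 13:00.

13:00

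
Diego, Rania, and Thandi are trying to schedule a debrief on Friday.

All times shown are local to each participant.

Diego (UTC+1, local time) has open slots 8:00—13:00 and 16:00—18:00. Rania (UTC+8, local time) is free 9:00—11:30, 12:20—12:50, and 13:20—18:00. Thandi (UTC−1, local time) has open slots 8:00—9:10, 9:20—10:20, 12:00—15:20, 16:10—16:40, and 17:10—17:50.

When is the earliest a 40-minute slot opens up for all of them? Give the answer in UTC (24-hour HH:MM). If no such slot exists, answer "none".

09:00

Diego → UTC: 07:00–12:00, 15:00–17:00.
Rania → UTC: 01:00–03:30, 04:20–04:50, 05:20–10:00.
Thandi → UTC: 09:00–10:10, 10:20–11:20, 13:00–16:20, 17:10–17:40, 18:10–18:50.
Diego ∩ Rania: 07:00–10:00.
Diego ∩ Rania ∩ Thandi: 09:00–10:00.
Windows ≥ 40 min: 09:00–10:00.
Earliest such window starts at 09:00.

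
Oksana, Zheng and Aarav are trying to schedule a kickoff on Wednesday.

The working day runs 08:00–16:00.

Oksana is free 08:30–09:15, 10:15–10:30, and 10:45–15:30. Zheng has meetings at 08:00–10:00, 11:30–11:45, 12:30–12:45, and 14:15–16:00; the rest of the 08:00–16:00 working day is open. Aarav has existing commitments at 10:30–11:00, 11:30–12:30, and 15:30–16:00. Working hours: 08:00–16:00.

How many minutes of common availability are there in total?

135 minutes

Zheng free within 08:00–16:00: 10:00–11:30, 11:45–12:30, 12:45–14:15.
Aarav free within 08:00–16:00: 08:00–10:30, 11:00–11:30, 12:30–15:30.
Oksana ∩ Zheng: 10:15–10:30, 10:45–11:30, 11:45–12:30, 12:45–14:15.
Oksana ∩ Zheng ∩ Aarav: 10:15–10:30, 11:00–11:30, 12:45–14:15.
Total common minutes: 15 + 30 + 90 = 135.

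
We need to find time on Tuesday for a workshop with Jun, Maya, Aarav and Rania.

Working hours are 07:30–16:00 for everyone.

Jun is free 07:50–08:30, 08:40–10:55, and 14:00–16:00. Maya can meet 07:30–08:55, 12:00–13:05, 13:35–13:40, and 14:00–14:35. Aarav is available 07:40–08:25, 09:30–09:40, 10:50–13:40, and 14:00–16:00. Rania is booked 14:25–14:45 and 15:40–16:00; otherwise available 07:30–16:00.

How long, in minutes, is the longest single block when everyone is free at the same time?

35 minutes

Rania free within 07:30–16:00: 07:30–14:25, 14:45–15:40.
Jun ∩ Maya: 07:50–08:30, 08:40–08:55, 14:00–14:35.
Jun ∩ Maya ∩ Aarav: 07:50–08:25, 14:00–14:35.
Jun ∩ Maya ∩ Aarav ∩ Rania: 07:50–08:25, 14:00–14:25.
Common window lengths: 35, 25 min; longest is 35.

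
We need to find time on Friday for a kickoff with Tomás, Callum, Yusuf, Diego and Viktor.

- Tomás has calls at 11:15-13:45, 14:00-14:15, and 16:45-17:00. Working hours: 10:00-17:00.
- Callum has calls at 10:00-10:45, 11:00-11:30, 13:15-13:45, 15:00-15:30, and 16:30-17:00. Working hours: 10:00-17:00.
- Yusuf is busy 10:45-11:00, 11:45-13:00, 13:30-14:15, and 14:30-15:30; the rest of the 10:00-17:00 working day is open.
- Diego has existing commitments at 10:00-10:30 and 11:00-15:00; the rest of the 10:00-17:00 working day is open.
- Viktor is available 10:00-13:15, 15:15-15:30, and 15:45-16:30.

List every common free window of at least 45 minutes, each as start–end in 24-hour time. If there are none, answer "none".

15:45–16:30

Tomás free within 10:00–17:00: 10:00–11:15, 13:45–14:00, 14:15–16:45.
Callum free within 10:00–17:00: 10:45–11:00, 11:30–13:15, 13:45–15:00, 15:30–16:30.
Yusuf free within 10:00–17:00: 10:00–10:45, 11:00–11:45, 13:00–13:30, 14:15–14:30, 15:30–17:00.
Diego free within 10:00–17:00: 10:30–11:00, 15:00–17:00.
Tomás ∩ Callum: 10:45–11:00, 13:45–14:00, 14:15–15:00, 15:30–16:30.
Tomás ∩ Callum ∩ Yusuf: 14:15–14:30, 15:30–16:30.
Tomás ∩ Callum ∩ Yusuf ∩ Diego: 15:30–16:30.
Tomás ∩ Callum ∩ Yusuf ∩ Diego ∩ Viktor: 15:45–16:30.
Windows ≥ 45 min: 15:45–16:30.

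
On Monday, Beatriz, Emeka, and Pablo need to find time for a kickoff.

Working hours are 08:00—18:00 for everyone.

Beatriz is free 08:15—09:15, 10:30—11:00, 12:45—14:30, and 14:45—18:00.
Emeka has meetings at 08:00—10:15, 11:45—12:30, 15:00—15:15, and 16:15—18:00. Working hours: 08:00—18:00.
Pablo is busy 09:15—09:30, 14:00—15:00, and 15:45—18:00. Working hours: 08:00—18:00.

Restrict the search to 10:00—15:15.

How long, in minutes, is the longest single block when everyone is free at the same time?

75 minutes

Emeka free within 08:00–18:00: 10:15–11:45, 12:30–15:00, 15:15–16:15.
Pablo free within 08:00–18:00: 08:00–09:15, 09:30–14:00, 15:00–15:45.
Beatriz ∩ Emeka: 10:30–11:00, 12:45–14:30, 14:45–15:00, 15:15–16:15.
Beatriz ∩ Emeka ∩ Pablo: 10:30–11:00, 12:45–14:00, 15:15–15:45.
Restricted to 10:00–15:15: 10:30–11:00, 12:45–14:00.
Common window lengths: 30, 75 min; longest is 75.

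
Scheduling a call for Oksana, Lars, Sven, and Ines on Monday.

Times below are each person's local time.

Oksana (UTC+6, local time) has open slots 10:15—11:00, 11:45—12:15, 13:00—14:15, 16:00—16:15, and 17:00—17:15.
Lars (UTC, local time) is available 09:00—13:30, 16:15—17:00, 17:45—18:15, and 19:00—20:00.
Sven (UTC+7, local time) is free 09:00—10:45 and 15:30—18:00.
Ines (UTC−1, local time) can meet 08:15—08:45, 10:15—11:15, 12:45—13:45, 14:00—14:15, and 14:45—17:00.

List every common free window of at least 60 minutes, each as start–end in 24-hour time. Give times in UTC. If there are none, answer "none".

none

Oksana → UTC: 04:15–05:00, 05:45–06:15, 07:00–08:15, 10:00–10:15, 11:00–11:15.
Lars → UTC: 09:00–13:30, 16:15–17:00, 17:45–18:15, 19:00–20:00.
Sven → UTC: 02:00–03:45, 08:30–11:00.
Ines → UTC: 09:15–09:45, 11:15–12:15, 13:45–14:45, 15:00–15:15, 15:45–18:00.
Oksana ∩ Lars: 10:00–10:15, 11:00–11:15.
Oksana ∩ Lars ∩ Sven: 10:00–10:15.
Oksana ∩ Lars ∩ Sven ∩ Ines: (none).
Windows ≥ 60 min: (none).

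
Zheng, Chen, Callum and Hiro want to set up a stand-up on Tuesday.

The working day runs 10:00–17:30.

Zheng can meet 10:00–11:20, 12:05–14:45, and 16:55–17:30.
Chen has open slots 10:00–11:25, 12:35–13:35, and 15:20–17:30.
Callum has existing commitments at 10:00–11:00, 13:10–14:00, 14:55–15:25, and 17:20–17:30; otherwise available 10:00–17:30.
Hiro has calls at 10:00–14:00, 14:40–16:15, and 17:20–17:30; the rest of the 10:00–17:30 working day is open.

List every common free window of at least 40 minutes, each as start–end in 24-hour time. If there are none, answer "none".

Callum free within 10:00–17:30: 11:00–13:10, 14:00–14:55, 15:25–17:20.
Hiro free within 10:00–17:30: 14:00–14:40, 16:15–17:20.
Zheng ∩ Chen: 10:00–11:20, 12:35–13:35, 16:55–17:30.
Zheng ∩ Chen ∩ Callum: 11:00–11:20, 12:35–13:10, 16:55–17:20.
Zheng ∩ Chen ∩ Callum ∩ Hiro: 16:55–17:20.
Windows ≥ 40 min: (none).

none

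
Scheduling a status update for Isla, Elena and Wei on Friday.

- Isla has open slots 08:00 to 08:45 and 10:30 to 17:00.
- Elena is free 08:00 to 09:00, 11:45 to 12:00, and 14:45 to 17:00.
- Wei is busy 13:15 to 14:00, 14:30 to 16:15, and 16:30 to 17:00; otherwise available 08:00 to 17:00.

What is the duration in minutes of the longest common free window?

45 minutes

Wei free within 08:00–17:00: 08:00–13:15, 14:00–14:30, 16:15–16:30.
Isla ∩ Elena: 08:00–08:45, 11:45–12:00, 14:45–17:00.
Isla ∩ Elena ∩ Wei: 08:00–08:45, 11:45–12:00, 16:15–16:30.
Common window lengths: 45, 15, 15 min; longest is 45.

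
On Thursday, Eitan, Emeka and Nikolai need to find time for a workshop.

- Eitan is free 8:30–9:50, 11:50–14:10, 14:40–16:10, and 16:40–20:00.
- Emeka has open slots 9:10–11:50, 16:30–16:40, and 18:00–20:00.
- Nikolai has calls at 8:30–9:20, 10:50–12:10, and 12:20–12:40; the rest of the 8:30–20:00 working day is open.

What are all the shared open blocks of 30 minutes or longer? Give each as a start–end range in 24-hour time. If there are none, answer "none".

09:20–09:50, 18:00–20:00

Nikolai free within 08:30–20:00: 09:20–10:50, 12:10–12:20, 12:40–20:00.
Eitan ∩ Emeka: 09:10–09:50, 18:00–20:00.
Eitan ∩ Emeka ∩ Nikolai: 09:20–09:50, 18:00–20:00.
Windows ≥ 30 min: 09:20–09:50, 18:00–20:00.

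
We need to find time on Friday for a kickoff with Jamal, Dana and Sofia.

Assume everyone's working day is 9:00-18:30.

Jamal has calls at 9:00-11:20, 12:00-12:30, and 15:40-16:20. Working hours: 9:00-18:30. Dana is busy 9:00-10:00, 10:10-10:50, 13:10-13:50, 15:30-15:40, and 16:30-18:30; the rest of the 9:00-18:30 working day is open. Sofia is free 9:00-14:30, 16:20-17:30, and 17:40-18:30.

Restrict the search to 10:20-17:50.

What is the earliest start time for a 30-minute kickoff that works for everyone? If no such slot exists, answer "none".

11:20

Jamal free within 09:00–18:30: 11:20–12:00, 12:30–15:40, 16:20–18:30.
Dana free within 09:00–18:30: 10:00–10:10, 10:50–13:10, 13:50–15:30, 15:40–16:30.
Jamal ∩ Dana: 11:20–12:00, 12:30–13:10, 13:50–15:30, 16:20–16:30.
Jamal ∩ Dana ∩ Sofia: 11:20–12:00, 12:30–13:10, 13:50–14:30, 16:20–16:30.
Restricted to 10:20–17:50: 11:20–12:00, 12:30–13:10, 13:50–14:30, 16:20–16:30.
Windows ≥ 30 min: 11:20–12:00, 12:30–13:10, 13:50–14:30.
Earliest such window starts at 11:20.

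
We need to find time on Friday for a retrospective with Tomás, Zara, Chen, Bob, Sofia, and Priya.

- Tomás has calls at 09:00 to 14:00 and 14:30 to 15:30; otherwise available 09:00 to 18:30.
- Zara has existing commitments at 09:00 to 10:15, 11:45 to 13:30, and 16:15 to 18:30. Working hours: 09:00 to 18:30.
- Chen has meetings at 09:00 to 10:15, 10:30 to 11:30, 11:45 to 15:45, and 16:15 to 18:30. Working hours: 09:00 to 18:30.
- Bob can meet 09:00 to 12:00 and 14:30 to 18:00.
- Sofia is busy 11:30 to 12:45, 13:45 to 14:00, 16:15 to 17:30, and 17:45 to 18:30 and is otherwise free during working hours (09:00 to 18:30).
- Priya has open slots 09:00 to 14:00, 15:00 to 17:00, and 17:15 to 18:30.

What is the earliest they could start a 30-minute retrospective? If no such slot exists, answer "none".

15:45

Tomás free within 09:00–18:30: 14:00–14:30, 15:30–18:30.
Zara free within 09:00–18:30: 10:15–11:45, 13:30–16:15.
Chen free within 09:00–18:30: 10:15–10:30, 11:30–11:45, 15:45–16:15.
Sofia free within 09:00–18:30: 09:00–11:30, 12:45–13:45, 14:00–16:15, 17:30–17:45.
Tomás ∩ Zara: 14:00–14:30, 15:30–16:15.
Tomás ∩ Zara ∩ Chen: 15:45–16:15.
Tomás ∩ Zara ∩ Chen ∩ Bob: 15:45–16:15.
Tomás ∩ Zara ∩ Chen ∩ Bob ∩ Sofia: 15:45–16:15.
Tomás ∩ Zara ∩ Chen ∩ Bob ∩ Sofia ∩ Priya: 15:45–16:15.
Windows ≥ 30 min: 15:45–16:15.
Earliest such window starts at 15:45.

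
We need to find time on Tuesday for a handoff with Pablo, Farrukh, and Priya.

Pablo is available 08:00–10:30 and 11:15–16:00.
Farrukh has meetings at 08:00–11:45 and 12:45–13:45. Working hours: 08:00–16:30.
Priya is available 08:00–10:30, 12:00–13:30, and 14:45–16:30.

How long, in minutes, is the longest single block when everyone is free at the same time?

75 minutes

Farrukh free within 08:00–16:30: 11:45–12:45, 13:45–16:30.
Pablo ∩ Farrukh: 11:45–12:45, 13:45–16:00.
Pablo ∩ Farrukh ∩ Priya: 12:00–12:45, 14:45–16:00.
Common window lengths: 45, 75 min; longest is 75.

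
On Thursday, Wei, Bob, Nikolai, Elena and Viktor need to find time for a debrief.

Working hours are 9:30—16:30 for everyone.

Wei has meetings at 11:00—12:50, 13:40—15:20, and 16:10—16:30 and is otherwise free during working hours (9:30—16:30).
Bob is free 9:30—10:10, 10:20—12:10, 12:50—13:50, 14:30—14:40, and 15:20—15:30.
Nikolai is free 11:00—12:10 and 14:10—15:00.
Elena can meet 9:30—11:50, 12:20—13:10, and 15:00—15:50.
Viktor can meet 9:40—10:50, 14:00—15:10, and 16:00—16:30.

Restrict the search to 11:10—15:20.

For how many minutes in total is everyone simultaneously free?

Wei free within 09:30–16:30: 09:30–11:00, 12:50–13:40, 15:20–16:10.
Wei ∩ Bob: 09:30–10:10, 10:20–11:00, 12:50–13:40, 15:20–15:30.
Wei ∩ Bob ∩ Nikolai: (none).
Wei ∩ Bob ∩ Nikolai ∩ Elena: (none).
Wei ∩ Bob ∩ Nikolai ∩ Elena ∩ Viktor: (none).
Restricted to 11:10–15:20: (none).
Total common minutes: 0.

0 minutes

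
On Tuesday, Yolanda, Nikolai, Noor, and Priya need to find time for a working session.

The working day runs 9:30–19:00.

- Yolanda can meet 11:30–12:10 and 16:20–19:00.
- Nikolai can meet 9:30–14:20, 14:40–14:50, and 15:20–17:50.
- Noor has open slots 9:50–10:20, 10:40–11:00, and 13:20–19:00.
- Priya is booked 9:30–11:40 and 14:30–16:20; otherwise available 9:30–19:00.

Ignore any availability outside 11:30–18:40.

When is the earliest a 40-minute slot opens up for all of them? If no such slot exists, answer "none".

16:20

Priya free within 09:30–19:00: 11:40–14:30, 16:20–19:00.
Yolanda ∩ Nikolai: 11:30–12:10, 16:20–17:50.
Yolanda ∩ Nikolai ∩ Noor: 16:20–17:50.
Yolanda ∩ Nikolai ∩ Noor ∩ Priya: 16:20–17:50.
Restricted to 11:30–18:40: 16:20–17:50.
Windows ≥ 40 min: 16:20–17:50.
Earliest such window starts at 16:20.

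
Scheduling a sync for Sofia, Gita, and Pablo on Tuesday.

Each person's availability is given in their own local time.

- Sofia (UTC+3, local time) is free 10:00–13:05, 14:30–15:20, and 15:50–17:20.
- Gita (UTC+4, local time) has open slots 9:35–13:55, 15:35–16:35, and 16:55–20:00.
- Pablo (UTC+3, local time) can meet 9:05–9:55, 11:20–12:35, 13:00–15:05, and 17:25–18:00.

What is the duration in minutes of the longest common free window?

75 minutes

Sofia → UTC: 07:00–10:05, 11:30–12:20, 12:50–14:20.
Gita → UTC: 05:35–09:55, 11:35–12:35, 12:55–16:00.
Pablo → UTC: 06:05–06:55, 08:20–09:35, 10:00–12:05, 14:25–15:00.
Sofia ∩ Gita: 07:00–09:55, 11:35–12:20, 12:55–14:20.
Sofia ∩ Gita ∩ Pablo: 08:20–09:35, 11:35–12:05.
Common window lengths: 75, 30 min; longest is 75.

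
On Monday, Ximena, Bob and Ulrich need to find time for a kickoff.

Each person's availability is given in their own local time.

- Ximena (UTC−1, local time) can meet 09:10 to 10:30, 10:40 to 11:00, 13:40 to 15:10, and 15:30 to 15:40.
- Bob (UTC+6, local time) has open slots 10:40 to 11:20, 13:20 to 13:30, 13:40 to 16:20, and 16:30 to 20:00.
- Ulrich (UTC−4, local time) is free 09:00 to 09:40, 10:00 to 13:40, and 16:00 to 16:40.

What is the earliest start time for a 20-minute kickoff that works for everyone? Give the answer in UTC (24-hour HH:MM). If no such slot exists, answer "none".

Ximena → UTC: 10:10–11:30, 11:40–12:00, 14:40–16:10, 16:30–16:40.
Bob → UTC: 04:40–05:20, 07:20–07:30, 07:40–10:20, 10:30–14:00.
Ulrich → UTC: 13:00–13:40, 14:00–17:40, 20:00–20:40.
Ximena ∩ Bob: 10:10–10:20, 10:30–11:30, 11:40–12:00.
Ximena ∩ Bob ∩ Ulrich: (none).
Windows ≥ 20 min: (none).

none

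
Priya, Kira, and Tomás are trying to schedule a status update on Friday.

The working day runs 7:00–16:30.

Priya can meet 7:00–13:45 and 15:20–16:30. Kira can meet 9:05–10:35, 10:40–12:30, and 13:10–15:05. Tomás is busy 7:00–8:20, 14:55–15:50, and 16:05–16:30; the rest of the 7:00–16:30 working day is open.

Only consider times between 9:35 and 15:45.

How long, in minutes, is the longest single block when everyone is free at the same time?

110 minutes

Tomás free within 07:00–16:30: 08:20–14:55, 15:50–16:05.
Priya ∩ Kira: 09:05–10:35, 10:40–12:30, 13:10–13:45.
Priya ∩ Kira ∩ Tomás: 09:05–10:35, 10:40–12:30, 13:10–13:45.
Restricted to 09:35–15:45: 09:35–10:35, 10:40–12:30, 13:10–13:45.
Common window lengths: 60, 110, 35 min; longest is 110.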